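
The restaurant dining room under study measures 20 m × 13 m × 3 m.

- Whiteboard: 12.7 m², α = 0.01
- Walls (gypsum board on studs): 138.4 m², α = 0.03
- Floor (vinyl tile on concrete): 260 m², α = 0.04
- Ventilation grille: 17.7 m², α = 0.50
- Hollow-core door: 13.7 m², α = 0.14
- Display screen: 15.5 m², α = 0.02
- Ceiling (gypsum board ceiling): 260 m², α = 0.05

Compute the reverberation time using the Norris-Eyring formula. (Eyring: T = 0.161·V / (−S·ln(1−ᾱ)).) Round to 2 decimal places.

3.15 sec

S = Σ Sᵢ = 718.0 m².
Σ(Sᵢαᵢ) = 12.7×0.01 + 138.4×0.03 + 260×0.04 + 17.7×0.50 + 13.7×0.14 + 15.5×0.02 + 260×0.05 = 38.757.
Mean coefficient ᾱ = A/S = 0.0540.
Eyring denominator: −S ln(1−ᾱ) = 39.858.
V = 20 × 13 × 3 = 780 m³.
RT60 = 0.161 × 780 / 39.858 = 3.15 s.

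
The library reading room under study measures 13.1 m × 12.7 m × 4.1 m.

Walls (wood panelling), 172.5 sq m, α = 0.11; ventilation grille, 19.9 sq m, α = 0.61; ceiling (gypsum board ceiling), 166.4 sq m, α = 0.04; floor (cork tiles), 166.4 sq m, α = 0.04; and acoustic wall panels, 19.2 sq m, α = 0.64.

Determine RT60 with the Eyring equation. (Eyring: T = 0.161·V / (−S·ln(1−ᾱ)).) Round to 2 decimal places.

1.83 seconds

S = Σ Sᵢ = 544.4 sq m.
Σ(Sᵢαᵢ) = 172.5·0.11 + 19.9·0.61 + 166.4·0.04 + 166.4·0.04 + 19.2·0.64 = 56.714.
ᾱ = 56.714 / 544.4 = 0.1042.
−S·ln(1−ᾱ) = −544.4 × ln(1 − 0.1042) = 59.905.
V = 13.1 × 12.7 × 4.1 = 682.117 m³.
RT60 = 0.161 × 682.117 / 59.905 = 1.83 s.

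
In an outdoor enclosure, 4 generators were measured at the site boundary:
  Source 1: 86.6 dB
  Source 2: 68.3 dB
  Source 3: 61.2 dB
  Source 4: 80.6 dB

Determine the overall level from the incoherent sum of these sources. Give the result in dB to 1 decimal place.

87.6 dB

Sum in the linear (power) domain: Σ 10^(Lᵢ/10) = 10^(86.6/10) + 10^(68.3/10) + 10^(61.2/10) + 10^(80.6/10) = 5.8e+08.
Back to dB: 10·log₁₀ Σ = 87.6 dB.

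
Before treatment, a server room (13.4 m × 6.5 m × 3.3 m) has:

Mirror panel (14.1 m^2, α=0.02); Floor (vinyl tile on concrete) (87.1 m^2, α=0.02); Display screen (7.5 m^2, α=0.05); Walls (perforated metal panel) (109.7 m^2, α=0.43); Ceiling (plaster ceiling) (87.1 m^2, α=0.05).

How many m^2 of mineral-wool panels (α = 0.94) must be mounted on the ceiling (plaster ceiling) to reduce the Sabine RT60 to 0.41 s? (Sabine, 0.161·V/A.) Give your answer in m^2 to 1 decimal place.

A₁ = Σ Sᵢαᵢ = 14.1*0.02 + 87.1*0.02 + 7.5*0.05 + 109.7*0.43 + 87.1*0.05 = 53.925 sabins.
Required A₂ = 0.161·287.43/0.41 = 112.869 sabins.
ΔA needed = 112.869 − 53.925 = 58.944 sabins.
Net gain per m^2: Δα = 0.94 − 0.05 = 0.89.
Area = ΔA/Δα = 58.944/0.89 = 66.2 m^2.

66.2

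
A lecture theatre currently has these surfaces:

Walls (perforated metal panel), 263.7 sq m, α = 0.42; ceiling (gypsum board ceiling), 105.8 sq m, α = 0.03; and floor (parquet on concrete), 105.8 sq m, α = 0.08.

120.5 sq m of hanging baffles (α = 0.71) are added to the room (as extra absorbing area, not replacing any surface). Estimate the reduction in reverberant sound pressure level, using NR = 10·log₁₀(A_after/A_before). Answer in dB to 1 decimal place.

Total absorption A_before = 263.7×0.42 + 105.8×0.03 + 105.8×0.08
  = 110.754 + 3.174 + 8.464 = 122.392 sq m sabins.
Treatment contributes 120.5·0.71 = 85.555 sabins.
New total A_after = 207.947 sabins.
Reduction = 10 log₁₀(A_after/A_before) = 10 log₁₀(1.6990) = 2.3 dB.

2.3 dB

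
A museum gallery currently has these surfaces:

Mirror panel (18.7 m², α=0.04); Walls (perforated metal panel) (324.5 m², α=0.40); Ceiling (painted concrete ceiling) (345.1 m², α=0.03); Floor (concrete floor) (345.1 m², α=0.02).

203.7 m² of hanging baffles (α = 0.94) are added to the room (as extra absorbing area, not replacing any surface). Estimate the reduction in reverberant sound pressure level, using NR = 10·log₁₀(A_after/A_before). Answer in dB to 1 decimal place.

Summing Sᵢαᵢ: 0.748 + 129.800 + 10.353 + 6.902 → A_before = 147.803 sabins.
Treatment contributes 203.7·0.94 = 191.478 sabins.
A_after = 147.803 + 191.478 = 339.281 sabins.
NR = 10·log₁₀(339.281/147.803) = 3.6 dB.

3.6 dB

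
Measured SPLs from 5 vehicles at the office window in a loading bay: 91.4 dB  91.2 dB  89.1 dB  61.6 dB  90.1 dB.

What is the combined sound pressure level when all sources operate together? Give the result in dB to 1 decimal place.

96.6 dB

Converting to relative power and adding: 10^(91.4/10) + 10^(91.2/10) + 10^(89.1/10) + 10^(61.6/10) + 10^(90.1/10) = 4.536e+09.
L_total = 10·log₁₀(4.536e+09) = 96.6 dB.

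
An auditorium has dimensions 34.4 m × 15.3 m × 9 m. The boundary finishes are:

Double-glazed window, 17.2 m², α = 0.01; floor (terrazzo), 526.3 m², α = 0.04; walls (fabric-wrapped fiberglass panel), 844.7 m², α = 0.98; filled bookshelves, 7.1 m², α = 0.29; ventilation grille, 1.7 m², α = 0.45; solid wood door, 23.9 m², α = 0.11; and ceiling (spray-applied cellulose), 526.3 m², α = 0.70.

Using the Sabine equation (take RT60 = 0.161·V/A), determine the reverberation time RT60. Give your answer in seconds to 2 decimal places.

0.62 seconds

A = Σ Sᵢαᵢ = 17.2·0.01 + 526.3·0.04 + 844.7·0.98 + 7.1·0.29 + 1.7·0.45 + 23.9·0.11 + 526.3·0.70 = 1222.893 sabins.
Room volume: 4736.88 m³.
T = 0.161 V/A = 0.161·4736.88/1222.893 = 0.62 s.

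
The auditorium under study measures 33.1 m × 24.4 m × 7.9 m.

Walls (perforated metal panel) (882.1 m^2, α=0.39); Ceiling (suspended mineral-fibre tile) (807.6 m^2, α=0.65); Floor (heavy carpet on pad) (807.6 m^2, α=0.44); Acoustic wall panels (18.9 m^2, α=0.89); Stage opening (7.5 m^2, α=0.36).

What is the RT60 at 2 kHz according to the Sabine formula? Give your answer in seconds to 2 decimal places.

0.83 seconds

Equivalent absorption area: A = 882.1×0.39 + 807.6×0.65 + 807.6×0.44 + 18.9×0.89 + 7.5×0.36 = 1243.824 m^2.
V = 33.1·24.4·7.9 = 6380.356 m³.
T = 0.161 V/A = 0.161·6380.356/1243.824 = 0.83 s.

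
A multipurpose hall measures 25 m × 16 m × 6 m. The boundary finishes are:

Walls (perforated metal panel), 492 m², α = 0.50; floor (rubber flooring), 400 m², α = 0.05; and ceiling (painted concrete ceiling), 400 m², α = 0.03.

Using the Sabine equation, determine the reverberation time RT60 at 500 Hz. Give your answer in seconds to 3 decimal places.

1.390 seconds

Total absorption A = 492*0.50 + 400*0.05 + 400*0.03
  = 246.000 + 20.000 + 12.000 = 278.000 m² sabins.
Room volume: 2400 m³.
T = 0.161 V/A = 0.161·2400/278.000 = 1.390 s.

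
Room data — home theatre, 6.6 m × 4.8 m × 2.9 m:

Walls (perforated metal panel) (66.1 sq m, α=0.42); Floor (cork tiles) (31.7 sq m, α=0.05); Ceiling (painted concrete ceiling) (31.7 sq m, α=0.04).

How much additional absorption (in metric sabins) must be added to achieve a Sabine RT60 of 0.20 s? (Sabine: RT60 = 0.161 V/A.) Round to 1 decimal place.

Equivalent absorption area: A₁ = 66.1×0.42 + 31.7×0.05 + 31.7×0.04 = 30.615 sq m.
V = 91.872 m³. Required absorption A₂ = 0.161 × 91.872 / 0.20 = 73.957 sabins.
ΔA = A₂ − A₁ = 73.957 − 30.615 = 43.3 sabins.

43.3 sabins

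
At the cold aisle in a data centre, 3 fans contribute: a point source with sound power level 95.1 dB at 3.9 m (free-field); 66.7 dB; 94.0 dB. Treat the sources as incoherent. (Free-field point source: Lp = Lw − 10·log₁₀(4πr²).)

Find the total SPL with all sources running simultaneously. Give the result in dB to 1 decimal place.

Source at 3.9 m: Lp = 95.1 − 10·log₁₀(4π·3.9²) = 95.1 − 10·log₁₀(191.134) = 72.3 dB.
Sum in the linear (power) domain: Σ 10^(Lᵢ/10) = 10^(72.3/10) + 10^(66.7/10) + 10^(94.0/10) = 2.534e+09.
Back to dB: 10·log₁₀ Σ = 94.0 dB.

94.0 dB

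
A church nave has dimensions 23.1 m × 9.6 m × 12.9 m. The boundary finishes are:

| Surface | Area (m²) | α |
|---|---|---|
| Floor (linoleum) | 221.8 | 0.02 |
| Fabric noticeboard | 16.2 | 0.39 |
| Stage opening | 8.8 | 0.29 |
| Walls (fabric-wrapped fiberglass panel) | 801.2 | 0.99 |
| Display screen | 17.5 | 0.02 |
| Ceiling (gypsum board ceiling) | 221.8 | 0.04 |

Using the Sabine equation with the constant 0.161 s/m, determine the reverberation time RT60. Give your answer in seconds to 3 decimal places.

A = Σ Sᵢαᵢ = 221.8*0.02 + 16.2*0.39 + 8.8*0.29 + 801.2*0.99 + 17.5*0.02 + 221.8*0.04 = 815.716 sabins.
Room volume: 2860.704 m³.
Sabine: RT60 = 0.161 × 2860.704 / 815.716 = 0.565 s.

0.565 seconds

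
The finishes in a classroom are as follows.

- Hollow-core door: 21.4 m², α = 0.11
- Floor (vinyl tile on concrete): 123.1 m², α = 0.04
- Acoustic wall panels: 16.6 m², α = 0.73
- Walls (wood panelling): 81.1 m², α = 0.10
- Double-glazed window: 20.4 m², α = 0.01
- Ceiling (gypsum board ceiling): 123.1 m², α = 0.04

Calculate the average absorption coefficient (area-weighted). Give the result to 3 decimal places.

0.085

S = Σ Sᵢ = 21.4 + 123.1 + 16.6 + 81.1 + 20.4 + 123.1 = 385.7 m².
Σ(Sᵢαᵢ) = 21.4·0.11 + 123.1·0.04 + 16.6·0.73 + 81.1·0.10 + 20.4·0.01 + 123.1·0.04 = 32.634.
ᾱ = A/S = 0.085.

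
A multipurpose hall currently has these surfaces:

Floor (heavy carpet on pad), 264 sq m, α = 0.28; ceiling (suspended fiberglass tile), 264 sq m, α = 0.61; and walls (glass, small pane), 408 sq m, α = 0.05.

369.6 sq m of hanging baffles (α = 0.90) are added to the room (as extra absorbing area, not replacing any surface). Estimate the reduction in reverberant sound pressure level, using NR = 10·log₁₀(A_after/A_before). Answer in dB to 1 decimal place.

A_before = Σ Sᵢαᵢ = 264*0.28 + 264*0.61 + 408*0.05 = 255.360 sabins.
Treatment contributes 369.6·0.90 = 332.640 sabins.
A_after = 255.360 + 332.640 = 588.000 sabins.
Reduction = 10 log₁₀(A_after/A_before) = 10 log₁₀(2.3026) = 3.6 dB.

3.6 dB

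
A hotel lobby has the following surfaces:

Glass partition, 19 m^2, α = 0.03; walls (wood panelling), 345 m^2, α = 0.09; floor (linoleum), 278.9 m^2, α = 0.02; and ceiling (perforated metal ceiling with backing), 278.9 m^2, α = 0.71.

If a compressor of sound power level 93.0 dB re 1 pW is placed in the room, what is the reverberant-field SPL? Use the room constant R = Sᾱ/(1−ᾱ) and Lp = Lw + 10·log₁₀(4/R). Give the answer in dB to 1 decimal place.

Σ(Sᵢαᵢ) = 19×0.03 + 345×0.09 + 278.9×0.02 + 278.9×0.71 = 235.217; total area S = 921.8 m^2.
ᾱ = 235.217/921.8 = 0.2552; R = Sᾱ/(1−ᾱ) = 235.217/(1−0.2552) = 315.812 m^2.
Lp = 93.0 + 10·log₁₀(4/315.812) = 93.0 + (-18.97) = 74.0 dB.

74.0 dB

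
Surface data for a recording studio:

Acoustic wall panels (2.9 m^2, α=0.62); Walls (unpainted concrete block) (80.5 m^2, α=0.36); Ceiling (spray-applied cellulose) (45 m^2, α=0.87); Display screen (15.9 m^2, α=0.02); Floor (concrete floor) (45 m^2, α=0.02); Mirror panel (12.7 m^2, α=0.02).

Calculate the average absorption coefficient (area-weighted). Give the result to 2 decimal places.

S = Σ Sᵢ = 2.9 + 80.5 + 45 + 15.9 + 45 + 12.7 = 202.0 m^2.
A = 2.9*0.62 + 80.5*0.36 + 45*0.87 + 15.9*0.02 + 45*0.02 + 12.7*0.02 = 71.400 sabins.
ᾱ = A/S = 0.35.

0.35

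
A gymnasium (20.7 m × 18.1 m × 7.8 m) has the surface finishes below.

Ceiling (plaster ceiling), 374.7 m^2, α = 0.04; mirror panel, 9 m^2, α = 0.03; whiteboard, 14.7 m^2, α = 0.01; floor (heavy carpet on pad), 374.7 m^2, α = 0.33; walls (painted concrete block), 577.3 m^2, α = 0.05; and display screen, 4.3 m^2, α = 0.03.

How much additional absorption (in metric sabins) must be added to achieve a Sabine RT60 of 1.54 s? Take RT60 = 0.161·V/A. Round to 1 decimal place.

137.5 sabins

Total absorption A₁ = 374.7*0.04 + 9*0.03 + 14.7*0.01 + 374.7*0.33 + 577.3*0.05 + 4.3*0.03
  = 14.988 + 0.270 + 0.147 + 123.651 + 28.865 + 0.129 = 168.050 m^2 sabins.
For T = 1.54 s, need A₂ = 0.161·V/T = 0.161·2922.426/1.54 = 305.526 sabins.
ΔA = A₂ − A₁ = 305.526 − 168.050 = 137.5 sabins.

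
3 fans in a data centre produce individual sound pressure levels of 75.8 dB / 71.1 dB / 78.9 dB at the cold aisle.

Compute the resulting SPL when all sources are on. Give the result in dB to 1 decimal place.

Sum in the linear (power) domain: Σ 10^(Lᵢ/10) = 10^(75.8/10) + 10^(71.1/10) + 10^(78.9/10) = 1.285e+08.
L_total = 10·log₁₀(1.285e+08) = 81.1 dB.

81.1 dB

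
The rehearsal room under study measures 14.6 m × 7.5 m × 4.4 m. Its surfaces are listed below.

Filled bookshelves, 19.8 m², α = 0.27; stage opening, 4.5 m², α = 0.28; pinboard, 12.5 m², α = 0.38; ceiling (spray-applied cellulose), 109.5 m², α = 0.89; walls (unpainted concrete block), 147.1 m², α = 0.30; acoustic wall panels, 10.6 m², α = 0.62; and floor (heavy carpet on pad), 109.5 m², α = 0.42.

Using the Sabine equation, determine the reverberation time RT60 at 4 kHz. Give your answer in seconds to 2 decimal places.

Total absorption A = 19.8·0.27 + 4.5·0.28 + 12.5·0.38 + 109.5·0.89 + 147.1·0.30 + 10.6·0.62 + 109.5·0.42
  = 5.346 + 1.260 + 4.750 + 97.455 + 44.130 + 6.572 + 45.990 = 205.503 m² sabins.
V = 14.6·7.5·4.4 = 481.8 m³.
T = 0.161 V/A = 0.161·481.8/205.503 = 0.38 s.

0.38 seconds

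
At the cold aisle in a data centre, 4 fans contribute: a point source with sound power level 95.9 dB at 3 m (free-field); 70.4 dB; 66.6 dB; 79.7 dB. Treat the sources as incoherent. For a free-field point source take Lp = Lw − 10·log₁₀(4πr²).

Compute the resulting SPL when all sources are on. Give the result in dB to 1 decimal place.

Source at 3 m: Lp = 95.9 − 10·log₁₀(4π·3²) = 95.9 − 10·log₁₀(113.097) = 75.4 dB.
Sum in the linear (power) domain: Σ 10^(Lᵢ/10) = 10^(75.4/10) + 10^(70.4/10) + 10^(66.6/10) + 10^(79.7/10) = 1.435e+08.
Back to dB: 10·log₁₀ Σ = 81.6 dB.

81.6 dB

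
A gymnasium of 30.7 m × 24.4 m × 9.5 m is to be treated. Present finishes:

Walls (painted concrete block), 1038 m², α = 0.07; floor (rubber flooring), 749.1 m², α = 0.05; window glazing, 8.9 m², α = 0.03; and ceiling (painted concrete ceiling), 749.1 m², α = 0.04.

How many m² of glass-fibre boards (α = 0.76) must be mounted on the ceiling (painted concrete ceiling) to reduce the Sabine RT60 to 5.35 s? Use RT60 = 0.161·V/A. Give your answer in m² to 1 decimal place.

A₁ = Σ Sᵢαᵢ = 1038×0.07 + 749.1×0.05 + 8.9×0.03 + 749.1×0.04 = 140.346 sabins.
Required A₂ = 0.161·7116.26/5.35 = 214.153 sabins.
Absorption to add: 214.153 − 140.346 = 73.807 sabins.
Each m² of panel replacing the ceiling (painted concrete ceiling) adds (0.76 − 0.04) = 0.72 sabins.
Area = ΔA/Δα = 73.807/0.72 = 102.5 m².

102.5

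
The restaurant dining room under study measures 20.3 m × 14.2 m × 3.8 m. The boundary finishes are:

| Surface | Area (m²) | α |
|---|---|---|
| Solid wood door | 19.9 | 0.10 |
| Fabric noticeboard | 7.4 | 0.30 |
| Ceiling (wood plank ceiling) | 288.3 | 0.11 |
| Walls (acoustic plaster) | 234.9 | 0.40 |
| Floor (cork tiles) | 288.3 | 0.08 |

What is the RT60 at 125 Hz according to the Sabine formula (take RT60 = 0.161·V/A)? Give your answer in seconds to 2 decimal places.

Summing Sᵢαᵢ: 1.990 + 2.220 + 31.713 + 93.960 + 23.064 → A = 152.947 sabins.
Room volume: 1095.388 m³.
Sabine: RT60 = 0.161 × 1095.388 / 152.947 = 1.15 s.

1.15 s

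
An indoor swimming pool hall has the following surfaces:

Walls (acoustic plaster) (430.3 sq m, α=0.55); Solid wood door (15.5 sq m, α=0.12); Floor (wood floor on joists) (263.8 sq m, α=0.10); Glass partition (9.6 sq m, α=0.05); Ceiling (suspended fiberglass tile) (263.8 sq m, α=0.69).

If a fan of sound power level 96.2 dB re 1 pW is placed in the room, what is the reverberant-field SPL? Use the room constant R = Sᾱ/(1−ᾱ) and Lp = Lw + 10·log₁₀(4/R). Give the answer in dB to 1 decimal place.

Σ(Sᵢαᵢ) = 430.3·0.55 + 15.5·0.12 + 263.8·0.10 + 9.6·0.05 + 263.8·0.69 = 447.407; total area S = 983.0 sq m.
ᾱ = 447.407/983.0 = 0.4551; R = Sᾱ/(1−ᾱ) = 447.407/(1−0.4551) = 821.081 sq m.
Lp = 96.2 + 10·log₁₀(4/821.081) = 96.2 + (-23.12) = 73.1 dB.

73.1 dB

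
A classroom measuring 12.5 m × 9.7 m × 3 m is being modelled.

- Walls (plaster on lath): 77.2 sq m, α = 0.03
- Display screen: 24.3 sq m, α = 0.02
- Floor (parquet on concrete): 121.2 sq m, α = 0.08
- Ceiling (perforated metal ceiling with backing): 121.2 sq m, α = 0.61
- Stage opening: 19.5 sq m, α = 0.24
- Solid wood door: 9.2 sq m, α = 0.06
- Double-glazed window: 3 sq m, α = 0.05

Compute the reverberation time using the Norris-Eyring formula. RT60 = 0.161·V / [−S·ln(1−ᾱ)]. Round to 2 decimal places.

S = Σ Sᵢ = 375.6 sq m.
Σ(Sᵢαᵢ) = 77.2×0.03 + 24.3×0.02 + 121.2×0.08 + 121.2×0.61 + 19.5×0.24 + 9.2×0.06 + 3×0.05 = 91.812.
Mean coefficient ᾱ = A/S = 0.2444.
Eyring denominator: −S ln(1−ᾱ) = 105.259.
V = 12.5 × 9.7 × 3 = 363.75 m³.
T = 0.161·V/[−S·ln(1−ᾱ)] = 0.161·363.75/105.259 = 0.56 s.

0.56 s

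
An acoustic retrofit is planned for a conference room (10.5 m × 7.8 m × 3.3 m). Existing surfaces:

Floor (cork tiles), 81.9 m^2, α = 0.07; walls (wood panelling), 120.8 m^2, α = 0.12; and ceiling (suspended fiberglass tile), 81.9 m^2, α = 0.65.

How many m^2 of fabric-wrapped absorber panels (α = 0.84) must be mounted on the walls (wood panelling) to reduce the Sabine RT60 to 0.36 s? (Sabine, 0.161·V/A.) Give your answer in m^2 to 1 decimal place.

65.8

Total absorption A₁ = 81.9*0.07 + 120.8*0.12 + 81.9*0.65
  = 5.733 + 14.496 + 53.235 = 73.464 m^2 sabins.
Required A₂ = 0.161·270.27/0.36 = 120.871 sabins.
ΔA needed = 120.871 − 73.464 = 47.407 sabins.
Net gain per m^2: Δα = 0.84 − 0.12 = 0.72.
Panel area = 47.407 / 0.72 = 65.8 m^2.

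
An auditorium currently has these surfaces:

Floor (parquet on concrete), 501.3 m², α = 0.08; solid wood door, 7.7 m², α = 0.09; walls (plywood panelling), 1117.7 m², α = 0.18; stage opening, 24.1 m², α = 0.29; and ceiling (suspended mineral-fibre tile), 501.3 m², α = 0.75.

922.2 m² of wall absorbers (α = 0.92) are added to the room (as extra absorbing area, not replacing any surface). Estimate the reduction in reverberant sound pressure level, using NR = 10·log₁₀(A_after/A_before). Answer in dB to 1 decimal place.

Summing Sᵢαᵢ: 40.104 + 0.693 + 201.186 + 6.989 + 375.975 → A_before = 624.947 sabins.
Added absorption = 922.2 × 0.92 = 848.424 sabins.
New total A_after = 1473.371 sabins.
NR = 10·log₁₀(1473.371/624.947) = 3.7 dB.

3.7 dB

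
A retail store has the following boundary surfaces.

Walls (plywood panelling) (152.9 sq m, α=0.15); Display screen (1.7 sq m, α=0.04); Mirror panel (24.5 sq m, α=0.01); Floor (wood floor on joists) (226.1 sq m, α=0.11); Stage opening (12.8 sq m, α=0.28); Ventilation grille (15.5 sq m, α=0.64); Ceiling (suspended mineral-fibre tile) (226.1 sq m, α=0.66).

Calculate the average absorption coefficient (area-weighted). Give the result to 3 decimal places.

Total surface area S = 659.6 sq m.
A = 152.9×0.15 + 1.7×0.04 + 24.5×0.01 + 226.1×0.11 + 12.8×0.28 + 15.5×0.64 + 226.1×0.66 = 210.849 sabins.
ᾱ = 210.849 / 659.6 = 0.320.

0.320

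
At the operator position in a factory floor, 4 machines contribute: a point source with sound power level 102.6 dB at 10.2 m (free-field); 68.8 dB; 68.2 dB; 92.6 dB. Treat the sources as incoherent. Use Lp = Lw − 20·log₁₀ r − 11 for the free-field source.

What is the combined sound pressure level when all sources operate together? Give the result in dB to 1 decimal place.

92.7 dB

Source at 10.2 m: Lp = 102.6 − 20·log₁₀(10.2) − 11 = 71.4 dB.
Σ 10^(Lᵢ/10) = 1.848e+09.
Back to dB: 10·log₁₀ Σ = 92.7 dB.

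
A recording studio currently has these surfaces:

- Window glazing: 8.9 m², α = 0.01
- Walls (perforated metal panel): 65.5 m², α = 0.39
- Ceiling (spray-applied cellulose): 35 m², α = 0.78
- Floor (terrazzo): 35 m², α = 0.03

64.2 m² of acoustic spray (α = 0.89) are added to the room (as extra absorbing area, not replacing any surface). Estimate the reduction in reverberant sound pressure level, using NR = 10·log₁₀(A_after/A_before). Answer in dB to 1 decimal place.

3.1 dB

Equivalent absorption area: A_before = 8.9·0.01 + 65.5·0.39 + 35·0.78 + 35·0.03 = 53.984 m².
Added absorption = 64.2 × 0.89 = 57.138 sabins.
New total A_after = 111.122 sabins.
NR = 10·log₁₀(111.122/53.984) = 3.1 dB.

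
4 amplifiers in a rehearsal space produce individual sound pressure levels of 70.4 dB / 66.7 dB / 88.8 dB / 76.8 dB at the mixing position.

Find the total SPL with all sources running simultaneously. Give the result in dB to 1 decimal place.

89.1 dB

Σ 10^(Lᵢ/10) = 8.221e+08.
Back to dB: 10·log₁₀ Σ = 89.1 dB.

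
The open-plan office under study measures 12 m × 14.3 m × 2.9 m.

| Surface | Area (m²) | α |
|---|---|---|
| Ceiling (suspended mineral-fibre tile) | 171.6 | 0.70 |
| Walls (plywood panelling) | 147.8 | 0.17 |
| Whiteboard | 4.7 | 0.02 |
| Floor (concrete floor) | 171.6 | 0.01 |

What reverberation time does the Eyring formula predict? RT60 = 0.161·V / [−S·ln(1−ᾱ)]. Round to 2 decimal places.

Total surface area S = 171.6 + 147.8 + 4.7 + 171.6 = 495.7 m².
Σ(Sᵢαᵢ) = 171.6·0.70 + 147.8·0.17 + 4.7·0.02 + 171.6·0.01 = 147.056.
Mean coefficient ᾱ = A/S = 0.2967.
−S·ln(1−ᾱ) = −495.7 × ln(1 − 0.2967) = 174.472.
V = 12 × 14.3 × 2.9 = 497.64 m³.
T = 0.161·V/[−S·ln(1−ᾱ)] = 0.161·497.64/174.472 = 0.46 s.

0.46 s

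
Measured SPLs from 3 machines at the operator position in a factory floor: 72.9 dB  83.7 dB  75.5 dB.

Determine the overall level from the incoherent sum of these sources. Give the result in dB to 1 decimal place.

84.6 dB

Sum in the linear (power) domain: Σ 10^(Lᵢ/10) = 10^(72.9/10) + 10^(83.7/10) + 10^(75.5/10) = 2.894e+08.
L_total = 10·log₁₀(2.894e+08) = 84.6 dB.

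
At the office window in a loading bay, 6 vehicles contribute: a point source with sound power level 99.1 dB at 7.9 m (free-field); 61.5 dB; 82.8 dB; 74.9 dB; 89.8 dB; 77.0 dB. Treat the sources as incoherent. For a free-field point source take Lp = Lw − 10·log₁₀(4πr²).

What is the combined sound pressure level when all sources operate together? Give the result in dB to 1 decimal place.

90.9 dB

Source at 7.9 m: Lp = 99.1 − 10·log₁₀(4π·7.9²) = 99.1 − 10·log₁₀(784.267) = 70.2 dB.
Converting to relative power and adding: 10^(70.2/10) + 10^(61.5/10) + 10^(82.8/10) + 10^(74.9/10) + 10^(89.8/10) + 10^(77.0/10) = 1.238e+09.
Back to dB: 10·log₁₀ Σ = 90.9 dB.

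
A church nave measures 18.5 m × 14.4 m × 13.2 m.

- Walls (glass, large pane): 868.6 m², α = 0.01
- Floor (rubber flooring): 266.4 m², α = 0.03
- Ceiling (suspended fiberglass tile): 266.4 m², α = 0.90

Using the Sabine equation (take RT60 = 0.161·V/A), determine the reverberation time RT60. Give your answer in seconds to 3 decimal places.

2.208 s

Summing Sᵢαᵢ: 8.686 + 7.992 + 239.760 → A = 256.438 sabins.
Room volume: 3516.48 m³.
RT60 = 0.161 · V / A = 0.161 × 3516.48 / 256.438 = 2.208 s.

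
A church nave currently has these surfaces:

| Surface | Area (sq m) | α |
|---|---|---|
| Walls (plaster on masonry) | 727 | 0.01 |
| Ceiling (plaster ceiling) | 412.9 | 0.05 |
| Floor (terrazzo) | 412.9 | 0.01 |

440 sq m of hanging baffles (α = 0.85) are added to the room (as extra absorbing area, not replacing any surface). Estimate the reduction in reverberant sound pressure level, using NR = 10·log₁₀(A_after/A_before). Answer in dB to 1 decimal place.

Total absorption A_before = 727×0.01 + 412.9×0.05 + 412.9×0.01
  = 7.270 + 20.645 + 4.129 = 32.044 sq m sabins.
Treatment contributes 440·0.85 = 374.000 sabins.
A_after = 32.044 + 374.000 = 406.044 sabins.
Reduction = 10 log₁₀(A_after/A_before) = 10 log₁₀(12.6715) = 11.0 dB.

11.0 dB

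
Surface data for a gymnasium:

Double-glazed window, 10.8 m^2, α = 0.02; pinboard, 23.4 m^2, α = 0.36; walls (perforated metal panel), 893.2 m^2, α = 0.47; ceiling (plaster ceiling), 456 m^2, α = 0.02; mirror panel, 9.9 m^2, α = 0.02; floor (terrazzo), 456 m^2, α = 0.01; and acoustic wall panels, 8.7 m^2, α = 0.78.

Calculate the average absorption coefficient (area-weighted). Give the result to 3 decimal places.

0.242

Total surface area S = 1858.0 m^2.
A = 10.8×0.02 + 23.4×0.36 + 893.2×0.47 + 456×0.02 + 9.9×0.02 + 456×0.01 + 8.7×0.78 = 449.108 sabins.
ᾱ = A/S = 0.242.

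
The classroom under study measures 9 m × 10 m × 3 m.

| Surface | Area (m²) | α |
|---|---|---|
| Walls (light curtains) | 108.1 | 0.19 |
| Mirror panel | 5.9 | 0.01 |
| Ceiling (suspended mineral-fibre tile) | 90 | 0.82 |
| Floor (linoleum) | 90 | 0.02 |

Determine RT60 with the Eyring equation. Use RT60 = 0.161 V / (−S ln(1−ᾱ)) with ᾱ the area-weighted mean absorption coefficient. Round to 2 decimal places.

0.37 sec

S = Σ Sᵢ = 294.0 m².
Σ(Sᵢαᵢ) = 108.1×0.19 + 5.9×0.01 + 90×0.82 + 90×0.02 = 96.198.
Mean coefficient ᾱ = A/S = 0.3272.
Eyring denominator: −S ln(1−ᾱ) = 116.514.
V = 9 × 10 × 3 = 270 m³.
T = 0.161·V/[−S·ln(1−ᾱ)] = 0.161·270/116.514 = 0.37 s.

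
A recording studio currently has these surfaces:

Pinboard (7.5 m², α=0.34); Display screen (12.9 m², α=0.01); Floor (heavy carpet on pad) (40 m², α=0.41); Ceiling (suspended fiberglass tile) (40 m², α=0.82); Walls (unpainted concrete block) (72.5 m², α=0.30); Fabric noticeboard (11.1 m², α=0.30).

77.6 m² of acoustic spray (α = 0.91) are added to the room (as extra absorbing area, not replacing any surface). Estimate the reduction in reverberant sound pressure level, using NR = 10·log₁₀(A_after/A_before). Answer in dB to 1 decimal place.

Summing Sᵢαᵢ: 2.550 + 0.129 + 16.400 + 32.800 + 21.750 + 3.330 → A_before = 76.959 sabins.
Added absorption = 77.6 × 0.91 = 70.616 sabins.
A_after = 76.959 + 70.616 = 147.575 sabins.
Reduction = 10 log₁₀(A_after/A_before) = 10 log₁₀(1.9176) = 2.8 dB.

2.8 dB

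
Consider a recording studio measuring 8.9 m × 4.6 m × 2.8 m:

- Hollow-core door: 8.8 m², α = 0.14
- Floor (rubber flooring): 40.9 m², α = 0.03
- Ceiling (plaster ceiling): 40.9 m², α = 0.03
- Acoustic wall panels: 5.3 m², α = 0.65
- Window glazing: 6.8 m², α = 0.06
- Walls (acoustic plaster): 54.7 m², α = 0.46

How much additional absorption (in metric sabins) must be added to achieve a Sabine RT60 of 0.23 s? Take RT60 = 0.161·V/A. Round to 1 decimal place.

47.5 sabins

Summing Sᵢαᵢ: 1.232 + 1.227 + 1.227 + 3.445 + 0.408 + 25.162 → A₁ = 32.701 sabins.
For T = 0.23 s, need A₂ = 0.161·V/T = 0.161·114.632/0.23 = 80.242 sabins.
Additional absorption ΔA = 80.242 − 32.701 = 47.5 sabins.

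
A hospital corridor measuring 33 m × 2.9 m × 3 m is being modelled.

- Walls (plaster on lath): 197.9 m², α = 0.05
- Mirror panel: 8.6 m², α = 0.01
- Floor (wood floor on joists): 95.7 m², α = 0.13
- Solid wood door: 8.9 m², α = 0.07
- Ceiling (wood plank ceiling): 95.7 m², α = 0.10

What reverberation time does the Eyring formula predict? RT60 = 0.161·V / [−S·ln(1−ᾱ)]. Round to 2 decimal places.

1.36 s

Total surface area S = 197.9 + 8.6 + 95.7 + 8.9 + 95.7 = 406.8 m².
Σ(Sᵢαᵢ) = 197.9×0.05 + 8.6×0.01 + 95.7×0.13 + 8.9×0.07 + 95.7×0.10 = 32.615.
ᾱ = 32.615 / 406.8 = 0.0802.
−S·ln(1−ᾱ) = −406.8 × ln(1 − 0.0802) = 34.008.
V = 33 × 2.9 × 3 = 287.1 m³.
RT60 = 0.161 × 287.1 / 34.008 = 1.36 s.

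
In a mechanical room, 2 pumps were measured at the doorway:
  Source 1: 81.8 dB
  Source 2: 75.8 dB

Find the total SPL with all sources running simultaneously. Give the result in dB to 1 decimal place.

82.8 dB

Sum in the linear (power) domain: Σ 10^(Lᵢ/10) = 10^(81.8/10) + 10^(75.8/10) = 1.894e+08.
L_total = 10·log₁₀(1.894e+08) = 82.8 dB.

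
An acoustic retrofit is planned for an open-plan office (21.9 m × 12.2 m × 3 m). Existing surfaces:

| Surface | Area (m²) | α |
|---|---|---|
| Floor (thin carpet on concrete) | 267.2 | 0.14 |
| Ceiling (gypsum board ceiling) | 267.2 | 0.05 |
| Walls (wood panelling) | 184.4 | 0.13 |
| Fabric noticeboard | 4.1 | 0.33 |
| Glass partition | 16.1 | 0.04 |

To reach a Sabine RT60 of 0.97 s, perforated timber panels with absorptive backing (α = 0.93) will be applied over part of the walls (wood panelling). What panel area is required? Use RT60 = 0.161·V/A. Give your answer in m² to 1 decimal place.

70.4

A₁ = Σ Sᵢαᵢ = 267.2·0.14 + 267.2·0.05 + 184.4·0.13 + 4.1·0.33 + 16.1·0.04 = 76.737 sabins.
Required A₂ = 0.161·801.54/0.97 = 133.039 sabins.
ΔA needed = 133.039 − 76.737 = 56.302 sabins.
Each m² of panel replacing the walls (wood panelling) adds (0.93 − 0.13) = 0.80 sabins.
Panel area = 56.302 / 0.80 = 70.4 m².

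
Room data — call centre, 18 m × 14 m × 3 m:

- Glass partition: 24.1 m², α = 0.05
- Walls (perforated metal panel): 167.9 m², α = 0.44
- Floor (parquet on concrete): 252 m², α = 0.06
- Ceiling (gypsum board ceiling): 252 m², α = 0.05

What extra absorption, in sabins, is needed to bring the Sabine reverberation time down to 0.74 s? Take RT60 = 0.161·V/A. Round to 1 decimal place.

61.7 sabins

Total absorption A₁ = 24.1*0.05 + 167.9*0.44 + 252*0.06 + 252*0.05
  = 1.205 + 73.876 + 15.120 + 12.600 = 102.801 m² sabins.
Target A₂ = 0.161·756/0.74 = 164.481 sabins (V = 756 m³).
Shortfall: 164.481 − 102.801 = 61.7 sabins.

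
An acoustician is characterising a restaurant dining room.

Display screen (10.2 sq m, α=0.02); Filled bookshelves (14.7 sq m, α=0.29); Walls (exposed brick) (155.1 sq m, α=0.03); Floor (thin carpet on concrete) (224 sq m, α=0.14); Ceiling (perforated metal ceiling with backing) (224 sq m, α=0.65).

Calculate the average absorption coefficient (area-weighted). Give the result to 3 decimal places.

0.296

Total surface area S = 628.0 sq m.
A = 10.2·0.02 + 14.7·0.29 + 155.1·0.03 + 224·0.14 + 224·0.65 = 186.080 sabins.
ᾱ = A/S = 0.296.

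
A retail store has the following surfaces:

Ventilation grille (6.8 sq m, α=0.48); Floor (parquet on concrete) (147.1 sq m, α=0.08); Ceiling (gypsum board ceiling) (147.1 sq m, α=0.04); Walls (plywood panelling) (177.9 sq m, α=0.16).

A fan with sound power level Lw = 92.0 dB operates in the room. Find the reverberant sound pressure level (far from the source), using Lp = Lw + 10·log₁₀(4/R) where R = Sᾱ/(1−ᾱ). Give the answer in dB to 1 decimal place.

A = 49.380 sabins; S = 478.9 sq m.
ᾱ = 49.380/478.9 = 0.1031; R = Sᾱ/(1−ᾱ) = 49.380/(1−0.1031) = 55.056 sq m.
Lp = Lw + 10 log₁₀(4/R) = 92.0 -11.39 = 80.6 dB.

80.6 dB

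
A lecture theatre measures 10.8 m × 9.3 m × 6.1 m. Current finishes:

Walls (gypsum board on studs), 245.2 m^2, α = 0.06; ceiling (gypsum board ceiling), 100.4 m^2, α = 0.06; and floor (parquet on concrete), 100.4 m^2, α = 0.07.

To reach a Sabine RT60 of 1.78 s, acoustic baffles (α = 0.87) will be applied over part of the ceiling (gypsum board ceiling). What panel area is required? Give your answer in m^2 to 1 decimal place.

Summing Sᵢαᵢ: 14.712 + 6.024 + 7.028 → A₁ = 27.764 sabins.
Required A₂ = 0.161·612.684/1.78 = 55.417 sabins.
Absorption to add: 55.417 − 27.764 = 27.653 sabins.
Net gain per m^2: Δα = 0.87 − 0.06 = 0.81.
Area = ΔA/Δα = 27.653/0.81 = 34.1 m^2.

34.1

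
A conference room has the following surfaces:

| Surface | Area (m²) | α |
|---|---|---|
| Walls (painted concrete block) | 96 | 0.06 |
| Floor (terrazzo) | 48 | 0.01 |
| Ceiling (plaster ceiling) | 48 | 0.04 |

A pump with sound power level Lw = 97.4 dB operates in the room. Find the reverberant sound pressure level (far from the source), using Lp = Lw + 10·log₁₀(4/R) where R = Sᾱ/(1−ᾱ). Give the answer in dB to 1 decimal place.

Σ(Sᵢαᵢ) = 96×0.06 + 48×0.01 + 48×0.04 = 8.160; total area S = 192.0 m².
ᾱ = 8.160/192.0 = 0.0425; R = Sᾱ/(1−ᾱ) = 8.160/(1−0.0425) = 8.522 m².
Lp = Lw + 10 log₁₀(4/R) = 97.4 -3.28 = 94.1 dB.

94.1 dB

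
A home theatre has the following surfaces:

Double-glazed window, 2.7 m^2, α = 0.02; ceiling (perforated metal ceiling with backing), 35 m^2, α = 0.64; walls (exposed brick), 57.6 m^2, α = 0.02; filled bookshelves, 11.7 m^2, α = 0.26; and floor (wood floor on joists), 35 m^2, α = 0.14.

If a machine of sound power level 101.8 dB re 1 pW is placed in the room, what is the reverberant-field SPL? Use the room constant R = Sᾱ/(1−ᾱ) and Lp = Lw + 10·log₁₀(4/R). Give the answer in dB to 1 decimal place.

A = 31.548 sabins; S = 142.0 m^2.
ᾱ = 31.548/142.0 = 0.2222; R = Sᾱ/(1−ᾱ) = 31.548/(1−0.2222) = 40.561 m^2.
Lp = Lw + 10 log₁₀(4/R) = 101.8 -10.06 = 91.7 dB.

91.7 dB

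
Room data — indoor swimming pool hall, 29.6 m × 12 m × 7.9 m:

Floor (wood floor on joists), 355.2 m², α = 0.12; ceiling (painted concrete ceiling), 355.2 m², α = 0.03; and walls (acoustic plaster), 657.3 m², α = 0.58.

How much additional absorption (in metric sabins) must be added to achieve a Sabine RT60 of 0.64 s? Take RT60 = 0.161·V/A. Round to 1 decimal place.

271.4 sabins

Summing Sᵢαᵢ: 42.624 + 10.656 + 381.234 → A₁ = 434.514 sabins.
For T = 0.64 s, need A₂ = 0.161·V/T = 0.161·2806.08/0.64 = 705.904 sabins.
Shortfall: 705.904 − 434.514 = 271.4 sabins.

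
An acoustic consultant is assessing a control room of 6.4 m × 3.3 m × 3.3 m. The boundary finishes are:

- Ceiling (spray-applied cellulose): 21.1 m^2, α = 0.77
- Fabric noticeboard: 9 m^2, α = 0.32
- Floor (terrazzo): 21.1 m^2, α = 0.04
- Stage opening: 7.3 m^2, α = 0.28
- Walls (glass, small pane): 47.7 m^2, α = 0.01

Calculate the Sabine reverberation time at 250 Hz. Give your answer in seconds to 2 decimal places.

0.50 seconds

A = Σ Sᵢαᵢ = 21.1×0.77 + 9×0.32 + 21.1×0.04 + 7.3×0.28 + 47.7×0.01 = 22.492 sabins.
Volume V = 6.4 × 3.3 × 3.3 = 69.696 m³.
T = 0.161 V/A = 0.161·69.696/22.492 = 0.50 s.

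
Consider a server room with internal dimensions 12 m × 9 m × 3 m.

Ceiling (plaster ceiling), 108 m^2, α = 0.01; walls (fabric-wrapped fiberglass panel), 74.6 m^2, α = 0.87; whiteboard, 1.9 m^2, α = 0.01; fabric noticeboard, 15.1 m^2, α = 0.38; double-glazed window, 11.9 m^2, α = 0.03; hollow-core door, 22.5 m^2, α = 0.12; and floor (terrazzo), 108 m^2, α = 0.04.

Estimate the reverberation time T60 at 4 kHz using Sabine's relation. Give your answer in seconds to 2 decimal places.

A = Σ Sᵢαᵢ = 108×0.01 + 74.6×0.87 + 1.9×0.01 + 15.1×0.38 + 11.9×0.03 + 22.5×0.12 + 108×0.04 = 79.116 sabins.
Volume V = 12 × 9 × 3 = 324 m³.
Sabine: RT60 = 0.161 × 324 / 79.116 = 0.66 s.

0.66 s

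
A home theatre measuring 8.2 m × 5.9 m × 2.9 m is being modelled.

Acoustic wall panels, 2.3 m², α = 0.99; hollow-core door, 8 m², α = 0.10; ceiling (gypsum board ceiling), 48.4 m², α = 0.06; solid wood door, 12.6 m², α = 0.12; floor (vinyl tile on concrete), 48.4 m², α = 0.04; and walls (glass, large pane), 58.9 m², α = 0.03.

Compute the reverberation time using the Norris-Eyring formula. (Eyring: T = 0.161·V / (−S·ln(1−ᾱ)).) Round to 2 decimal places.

1.95 sec

Total surface area S = 2.3 + 8 + 48.4 + 12.6 + 48.4 + 58.9 = 178.6 m².
Absorption A = 2.3×0.99 + 8×0.10 + 48.4×0.06 + 12.6×0.12 + 48.4×0.04 + 58.9×0.03 = 11.196 sabins.
Mean coefficient ᾱ = A/S = 0.0627.
−S·ln(1−ᾱ) = −178.6 × ln(1 − 0.0627) = 11.565.
V = 8.2 × 5.9 × 2.9 = 140.302 m³.
RT60 = 0.161 × 140.302 / 11.565 = 1.95 s.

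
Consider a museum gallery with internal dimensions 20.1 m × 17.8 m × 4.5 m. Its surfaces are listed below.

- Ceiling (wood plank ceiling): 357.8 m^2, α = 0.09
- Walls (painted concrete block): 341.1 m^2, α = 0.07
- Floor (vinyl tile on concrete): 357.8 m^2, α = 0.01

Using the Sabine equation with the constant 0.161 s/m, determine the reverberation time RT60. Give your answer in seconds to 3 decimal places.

Equivalent absorption area: A = 357.8·0.09 + 341.1·0.07 + 357.8·0.01 = 59.657 m^2.
Volume V = 20.1 × 17.8 × 4.5 = 1610.01 m³.
T = 0.161 V/A = 0.161·1610.01/59.657 = 4.345 s.

4.345 s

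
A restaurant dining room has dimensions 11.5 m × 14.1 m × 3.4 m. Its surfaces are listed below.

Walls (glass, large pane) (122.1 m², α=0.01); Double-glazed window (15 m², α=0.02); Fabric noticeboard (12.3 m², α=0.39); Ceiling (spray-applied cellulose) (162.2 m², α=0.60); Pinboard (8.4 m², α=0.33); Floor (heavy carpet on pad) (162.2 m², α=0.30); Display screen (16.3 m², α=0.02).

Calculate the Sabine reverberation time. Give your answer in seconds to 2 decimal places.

Summing Sᵢαᵢ: 1.221 + 0.300 + 4.797 + 97.320 + 2.772 + 48.660 + 0.326 → A = 155.396 sabins.
V = 11.5·14.1·3.4 = 551.31 m³.
RT60 = 0.161 · V / A = 0.161 × 551.31 / 155.396 = 0.57 s.

0.57 s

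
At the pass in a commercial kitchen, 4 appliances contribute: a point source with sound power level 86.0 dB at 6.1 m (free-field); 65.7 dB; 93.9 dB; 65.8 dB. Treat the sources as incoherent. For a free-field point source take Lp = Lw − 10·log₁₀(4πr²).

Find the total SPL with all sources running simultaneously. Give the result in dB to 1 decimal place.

Source at 6.1 m: Lp = 86.0 − 10·log₁₀(4π·6.1²) = 86.0 − 10·log₁₀(467.595) = 59.3 dB.
Σ 10^(Lᵢ/10) = 2.463e+09.
Back to dB: 10·log₁₀ Σ = 93.9 dB.

93.9 dB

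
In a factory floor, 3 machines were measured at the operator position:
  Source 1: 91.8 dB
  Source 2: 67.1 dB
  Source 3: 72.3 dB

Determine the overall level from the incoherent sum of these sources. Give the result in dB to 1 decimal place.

91.9 dB

Σ 10^(Lᵢ/10) = 1.536e+09.
L_total = 10·log₁₀(1.536e+09) = 91.9 dB.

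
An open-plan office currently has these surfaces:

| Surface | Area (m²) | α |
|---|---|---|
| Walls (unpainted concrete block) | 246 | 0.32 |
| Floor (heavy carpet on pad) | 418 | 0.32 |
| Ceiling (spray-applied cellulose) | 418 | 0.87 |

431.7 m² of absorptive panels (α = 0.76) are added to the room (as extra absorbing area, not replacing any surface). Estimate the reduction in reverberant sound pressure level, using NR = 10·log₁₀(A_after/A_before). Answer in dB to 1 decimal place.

Summing Sᵢαᵢ: 78.720 + 133.760 + 363.660 → A_before = 576.140 sabins.
Treatment contributes 431.7·0.76 = 328.092 sabins.
New total A_after = 904.232 sabins.
NR = 10·log₁₀(904.232/576.140) = 2.0 dB.

2.0 dB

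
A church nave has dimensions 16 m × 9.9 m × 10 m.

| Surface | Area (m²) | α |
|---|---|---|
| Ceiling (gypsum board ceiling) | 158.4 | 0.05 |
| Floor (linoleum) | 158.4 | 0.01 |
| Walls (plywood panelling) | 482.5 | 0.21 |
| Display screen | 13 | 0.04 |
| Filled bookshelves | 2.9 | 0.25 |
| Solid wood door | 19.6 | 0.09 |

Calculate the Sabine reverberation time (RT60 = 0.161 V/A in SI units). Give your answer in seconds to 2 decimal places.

2.24 sec

Total absorption A = 158.4·0.05 + 158.4·0.01 + 482.5·0.21 + 13·0.04 + 2.9·0.25 + 19.6·0.09
  = 7.920 + 1.584 + 101.325 + 0.520 + 0.725 + 1.764 = 113.838 m² sabins.
Room volume: 1584 m³.
Sabine: RT60 = 0.161 × 1584 / 113.838 = 2.24 s.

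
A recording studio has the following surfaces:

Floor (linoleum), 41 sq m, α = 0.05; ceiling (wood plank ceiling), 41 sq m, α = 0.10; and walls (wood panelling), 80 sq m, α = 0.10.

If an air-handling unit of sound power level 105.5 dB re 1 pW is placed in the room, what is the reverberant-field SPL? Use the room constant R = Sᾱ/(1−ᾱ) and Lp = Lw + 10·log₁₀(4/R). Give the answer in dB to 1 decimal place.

99.6 dB

Σ(Sᵢαᵢ) = 41×0.05 + 41×0.10 + 80×0.10 = 14.150; total area S = 162.0 sq m.
ᾱ = 0.0873, so room constant R = A/(1−ᾱ) = 15.503 sq m.
Lp = 105.5 + 10·log₁₀(4/15.503) = 105.5 + (-5.88) = 99.6 dB.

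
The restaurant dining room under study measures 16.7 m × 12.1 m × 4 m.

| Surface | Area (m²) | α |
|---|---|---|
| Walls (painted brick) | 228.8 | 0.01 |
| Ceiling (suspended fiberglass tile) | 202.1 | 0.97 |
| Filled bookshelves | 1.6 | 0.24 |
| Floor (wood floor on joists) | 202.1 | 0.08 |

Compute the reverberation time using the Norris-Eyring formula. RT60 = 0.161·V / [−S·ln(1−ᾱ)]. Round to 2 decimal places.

0.50 s

S = Σ Sᵢ = 634.6 m².
Σ(Sᵢαᵢ) = 228.8×0.01 + 202.1×0.97 + 1.6×0.24 + 202.1×0.08 = 214.877.
Mean coefficient ᾱ = A/S = 0.3386.
Eyring denominator: −S ln(1−ᾱ) = 262.341.
V = 16.7 × 12.1 × 4 = 808.28 m³.
RT60 = 0.161 × 808.28 / 262.341 = 0.50 s.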